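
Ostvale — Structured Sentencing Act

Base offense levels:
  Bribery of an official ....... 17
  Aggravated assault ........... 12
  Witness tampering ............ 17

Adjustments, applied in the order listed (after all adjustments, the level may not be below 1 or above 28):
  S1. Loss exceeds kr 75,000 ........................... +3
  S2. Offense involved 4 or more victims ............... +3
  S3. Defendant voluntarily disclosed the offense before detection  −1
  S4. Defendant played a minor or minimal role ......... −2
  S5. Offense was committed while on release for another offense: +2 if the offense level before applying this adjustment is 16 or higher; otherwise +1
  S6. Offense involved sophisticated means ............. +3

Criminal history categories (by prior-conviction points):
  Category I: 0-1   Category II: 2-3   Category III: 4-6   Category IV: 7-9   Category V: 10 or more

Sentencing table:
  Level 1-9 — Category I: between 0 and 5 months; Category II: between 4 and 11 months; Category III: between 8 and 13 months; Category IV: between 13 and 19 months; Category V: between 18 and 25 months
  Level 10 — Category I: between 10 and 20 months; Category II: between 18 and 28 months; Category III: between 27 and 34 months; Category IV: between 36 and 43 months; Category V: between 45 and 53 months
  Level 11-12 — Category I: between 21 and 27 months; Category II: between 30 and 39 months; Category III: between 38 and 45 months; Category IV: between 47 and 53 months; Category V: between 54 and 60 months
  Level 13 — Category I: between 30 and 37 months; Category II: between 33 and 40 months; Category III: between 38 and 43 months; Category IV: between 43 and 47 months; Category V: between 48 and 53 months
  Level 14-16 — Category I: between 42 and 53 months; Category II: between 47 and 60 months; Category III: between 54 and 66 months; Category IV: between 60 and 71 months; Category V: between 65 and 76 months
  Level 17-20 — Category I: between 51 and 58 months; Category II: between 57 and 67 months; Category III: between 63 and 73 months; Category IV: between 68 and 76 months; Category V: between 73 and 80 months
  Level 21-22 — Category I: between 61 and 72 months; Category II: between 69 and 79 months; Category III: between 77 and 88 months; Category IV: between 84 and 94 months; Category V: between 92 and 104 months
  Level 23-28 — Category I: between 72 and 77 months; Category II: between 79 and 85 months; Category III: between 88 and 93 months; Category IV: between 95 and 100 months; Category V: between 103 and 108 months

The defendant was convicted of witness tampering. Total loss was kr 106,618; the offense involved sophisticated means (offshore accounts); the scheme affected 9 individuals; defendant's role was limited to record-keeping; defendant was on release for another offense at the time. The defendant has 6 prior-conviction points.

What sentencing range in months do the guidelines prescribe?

Base offense level for witness tampering: 17.
S1 applies: 17 + 3 = 20.
S2 applies: 20 + 3 = 23.
S4 applies: 23 − 2 = 21.
S5 applies (level before this adjustment is 21 ≥ 16, so +2): 21 + 2 = 23.
S6 applies: 23 + 3 = 26.
Final offense level: 26.
Criminal history: 6 prior points → Category III (4-6).
Level 26 falls in the 23-28 band.
Grid: Level 23-28 × Category III = 88-93 months.

88-93 months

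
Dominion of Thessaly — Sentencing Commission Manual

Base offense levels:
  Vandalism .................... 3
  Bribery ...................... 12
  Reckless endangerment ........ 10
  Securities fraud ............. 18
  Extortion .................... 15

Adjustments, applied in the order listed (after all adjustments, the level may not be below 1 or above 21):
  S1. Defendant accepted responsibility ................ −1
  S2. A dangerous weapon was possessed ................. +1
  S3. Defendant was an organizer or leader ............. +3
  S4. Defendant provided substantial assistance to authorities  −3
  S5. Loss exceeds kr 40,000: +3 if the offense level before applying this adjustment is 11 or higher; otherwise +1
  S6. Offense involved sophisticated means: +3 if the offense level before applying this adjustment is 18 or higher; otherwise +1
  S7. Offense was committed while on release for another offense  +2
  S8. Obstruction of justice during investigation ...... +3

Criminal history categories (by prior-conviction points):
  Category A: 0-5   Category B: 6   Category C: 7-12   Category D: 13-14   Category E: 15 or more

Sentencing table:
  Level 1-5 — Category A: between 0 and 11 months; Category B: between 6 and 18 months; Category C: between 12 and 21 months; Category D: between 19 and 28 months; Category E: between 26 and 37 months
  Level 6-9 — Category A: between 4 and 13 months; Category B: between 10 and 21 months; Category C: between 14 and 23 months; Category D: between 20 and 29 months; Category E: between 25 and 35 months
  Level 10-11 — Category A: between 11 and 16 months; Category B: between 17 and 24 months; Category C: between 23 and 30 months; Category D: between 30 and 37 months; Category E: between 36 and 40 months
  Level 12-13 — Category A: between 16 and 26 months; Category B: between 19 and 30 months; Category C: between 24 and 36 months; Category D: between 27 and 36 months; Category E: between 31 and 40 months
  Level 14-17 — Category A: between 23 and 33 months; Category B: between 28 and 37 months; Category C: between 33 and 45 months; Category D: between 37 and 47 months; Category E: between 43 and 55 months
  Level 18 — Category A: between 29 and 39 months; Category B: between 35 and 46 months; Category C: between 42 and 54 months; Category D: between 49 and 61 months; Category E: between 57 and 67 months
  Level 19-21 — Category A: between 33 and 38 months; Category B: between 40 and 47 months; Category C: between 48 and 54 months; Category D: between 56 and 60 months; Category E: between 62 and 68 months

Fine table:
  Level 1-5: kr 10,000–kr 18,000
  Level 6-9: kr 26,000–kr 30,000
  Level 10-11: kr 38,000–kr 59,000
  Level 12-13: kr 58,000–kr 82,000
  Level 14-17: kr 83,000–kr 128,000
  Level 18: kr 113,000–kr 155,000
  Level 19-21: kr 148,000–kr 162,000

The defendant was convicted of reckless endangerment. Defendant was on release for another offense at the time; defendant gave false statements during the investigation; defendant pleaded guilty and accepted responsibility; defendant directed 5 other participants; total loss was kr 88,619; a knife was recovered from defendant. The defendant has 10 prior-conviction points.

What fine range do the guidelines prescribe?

Base offense level for reckless endangerment: 10.
S1 applies: 10 − 1 = 9.
S2 applies: 9 + 1 = 10.
S3 applies: 10 + 3 = 13.
S5 applies (level before this adjustment is 13 ≥ 11, so +3): 13 + 3 = 16.
S7 applies: 16 + 2 = 18.
S8 applies: 18 + 3 = 21.
Final offense level: 21.
Level 21 falls in the 19-21 band.
Fine table: Level 19-21 → kr 148,000–kr 162,000.

kr 148,000–kr 162,000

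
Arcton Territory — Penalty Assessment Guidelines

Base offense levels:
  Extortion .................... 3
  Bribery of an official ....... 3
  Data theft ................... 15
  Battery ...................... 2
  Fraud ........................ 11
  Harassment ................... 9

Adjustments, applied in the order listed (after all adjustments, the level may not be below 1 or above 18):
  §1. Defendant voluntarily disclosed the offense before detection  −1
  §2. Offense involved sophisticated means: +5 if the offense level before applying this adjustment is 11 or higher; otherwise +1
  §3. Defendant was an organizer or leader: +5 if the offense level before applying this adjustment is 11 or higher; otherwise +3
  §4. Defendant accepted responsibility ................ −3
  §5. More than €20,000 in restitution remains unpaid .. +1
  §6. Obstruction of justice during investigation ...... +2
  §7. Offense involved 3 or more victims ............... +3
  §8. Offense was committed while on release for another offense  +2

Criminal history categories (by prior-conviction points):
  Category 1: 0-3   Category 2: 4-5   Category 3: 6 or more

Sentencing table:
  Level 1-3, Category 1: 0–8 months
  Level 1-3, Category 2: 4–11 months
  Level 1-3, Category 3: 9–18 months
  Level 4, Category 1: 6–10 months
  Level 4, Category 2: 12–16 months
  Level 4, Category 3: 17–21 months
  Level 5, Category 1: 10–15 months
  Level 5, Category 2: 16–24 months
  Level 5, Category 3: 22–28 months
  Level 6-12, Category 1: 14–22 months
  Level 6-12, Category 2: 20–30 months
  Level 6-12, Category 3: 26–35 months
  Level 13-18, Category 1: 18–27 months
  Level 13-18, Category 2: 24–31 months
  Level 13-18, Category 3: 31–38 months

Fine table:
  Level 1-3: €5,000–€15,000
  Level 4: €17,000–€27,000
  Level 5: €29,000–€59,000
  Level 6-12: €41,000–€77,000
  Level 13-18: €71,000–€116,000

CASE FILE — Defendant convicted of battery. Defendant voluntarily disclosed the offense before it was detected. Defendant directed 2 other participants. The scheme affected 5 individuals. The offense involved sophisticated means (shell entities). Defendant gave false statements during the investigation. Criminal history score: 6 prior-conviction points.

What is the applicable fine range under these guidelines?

€41,000–€77,000

Base offense level for battery: 2.
§1 applies: 2 − 1 = 1.
§2 applies (level before this adjustment is 1 < 11, so +1): 1 + 1 = 2.
§3 applies (level before this adjustment is 2 < 11, so +3): 2 + 3 = 5.
§5 does not apply.
§6 applies: 5 + 2 = 7.
§7 applies: 7 + 3 = 10.
§8 does not apply.
Final offense level: 10.
Level 10 falls in the 6-12 band.
Fine table: Level 6-12 → €41,000–€77,000.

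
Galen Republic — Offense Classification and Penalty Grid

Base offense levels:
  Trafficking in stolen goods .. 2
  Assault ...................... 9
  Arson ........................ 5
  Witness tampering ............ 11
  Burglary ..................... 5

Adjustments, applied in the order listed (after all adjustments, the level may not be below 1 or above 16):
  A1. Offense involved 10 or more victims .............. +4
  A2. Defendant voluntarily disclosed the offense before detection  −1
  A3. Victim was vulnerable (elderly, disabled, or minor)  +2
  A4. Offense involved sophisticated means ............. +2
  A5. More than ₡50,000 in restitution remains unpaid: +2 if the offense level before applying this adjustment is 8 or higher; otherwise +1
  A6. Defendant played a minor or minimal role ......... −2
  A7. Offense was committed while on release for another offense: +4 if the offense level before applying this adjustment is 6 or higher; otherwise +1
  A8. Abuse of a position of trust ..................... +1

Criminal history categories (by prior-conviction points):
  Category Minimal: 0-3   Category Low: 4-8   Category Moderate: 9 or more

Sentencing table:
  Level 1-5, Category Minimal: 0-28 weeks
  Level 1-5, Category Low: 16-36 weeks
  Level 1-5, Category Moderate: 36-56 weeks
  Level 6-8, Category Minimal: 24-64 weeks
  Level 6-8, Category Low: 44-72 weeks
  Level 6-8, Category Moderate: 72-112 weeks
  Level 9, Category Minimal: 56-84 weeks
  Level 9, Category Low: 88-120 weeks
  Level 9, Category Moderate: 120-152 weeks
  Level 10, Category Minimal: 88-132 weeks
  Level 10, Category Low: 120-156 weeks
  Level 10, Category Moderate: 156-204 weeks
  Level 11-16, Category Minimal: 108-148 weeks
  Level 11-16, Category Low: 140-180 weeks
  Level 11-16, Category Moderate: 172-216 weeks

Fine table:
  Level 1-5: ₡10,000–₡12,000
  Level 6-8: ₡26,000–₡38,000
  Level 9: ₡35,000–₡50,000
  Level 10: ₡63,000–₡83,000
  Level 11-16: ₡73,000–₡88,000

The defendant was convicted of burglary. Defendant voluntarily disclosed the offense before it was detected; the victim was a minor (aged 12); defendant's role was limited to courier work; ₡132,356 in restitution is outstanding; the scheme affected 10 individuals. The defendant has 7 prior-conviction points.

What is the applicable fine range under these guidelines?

Base offense level for burglary: 5.
A1 applies: 5 + 4 = 9.
A2 applies: 9 − 1 = 8.
A3 applies: 8 + 2 = 10.
A4 does not apply.
A5 applies (level before this adjustment is 10 ≥ 8, so +2): 10 + 2 = 12.
A6 applies: 12 − 2 = 10.
A8 does not apply.
Final offense level: 10.
Level 10 falls in the 10 band.
Fine table: Level 10 → ₡63,000–₡83,000.

₡63,000–₡83,000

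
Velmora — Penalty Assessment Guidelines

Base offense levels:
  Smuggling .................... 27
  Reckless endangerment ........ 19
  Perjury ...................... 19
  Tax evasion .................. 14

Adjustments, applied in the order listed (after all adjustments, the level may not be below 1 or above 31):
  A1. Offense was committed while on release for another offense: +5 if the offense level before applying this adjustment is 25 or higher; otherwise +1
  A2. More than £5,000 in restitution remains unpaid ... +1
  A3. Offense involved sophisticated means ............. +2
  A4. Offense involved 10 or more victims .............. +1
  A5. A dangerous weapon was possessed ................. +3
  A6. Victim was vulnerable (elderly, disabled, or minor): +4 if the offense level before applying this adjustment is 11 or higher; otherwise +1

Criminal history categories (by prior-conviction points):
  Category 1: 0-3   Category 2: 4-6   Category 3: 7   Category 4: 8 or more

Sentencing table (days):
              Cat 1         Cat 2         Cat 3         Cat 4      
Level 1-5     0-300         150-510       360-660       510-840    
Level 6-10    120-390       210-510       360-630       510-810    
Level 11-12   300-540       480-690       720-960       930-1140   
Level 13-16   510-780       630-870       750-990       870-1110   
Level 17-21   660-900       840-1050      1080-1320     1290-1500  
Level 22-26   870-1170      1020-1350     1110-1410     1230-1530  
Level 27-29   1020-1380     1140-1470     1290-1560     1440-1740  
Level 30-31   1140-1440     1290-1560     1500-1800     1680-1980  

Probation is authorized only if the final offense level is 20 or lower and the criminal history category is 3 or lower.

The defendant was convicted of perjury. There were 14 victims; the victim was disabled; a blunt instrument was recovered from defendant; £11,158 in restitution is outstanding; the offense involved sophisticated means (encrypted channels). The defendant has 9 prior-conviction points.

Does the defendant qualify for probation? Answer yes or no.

Base offense level for perjury: 19.
A1 does not apply.
A2 applies: 19 + 1 = 20.
A3 applies: 20 + 2 = 22.
A4 applies: 22 + 1 = 23.
A5 applies: 23 + 3 = 26.
A6 applies (level before this adjustment is 26 ≥ 11, so +4): 26 + 4 = 30.
Final offense level: 30.
Criminal history: 9 prior points → Category 4 (8+).
Level 30 falls in the 30-31 band.
Grid: Level 30-31 × Category 4 = 1680-1980 days.
Probation check: level 30 > 20 and category 4 > 3 → not eligible.

No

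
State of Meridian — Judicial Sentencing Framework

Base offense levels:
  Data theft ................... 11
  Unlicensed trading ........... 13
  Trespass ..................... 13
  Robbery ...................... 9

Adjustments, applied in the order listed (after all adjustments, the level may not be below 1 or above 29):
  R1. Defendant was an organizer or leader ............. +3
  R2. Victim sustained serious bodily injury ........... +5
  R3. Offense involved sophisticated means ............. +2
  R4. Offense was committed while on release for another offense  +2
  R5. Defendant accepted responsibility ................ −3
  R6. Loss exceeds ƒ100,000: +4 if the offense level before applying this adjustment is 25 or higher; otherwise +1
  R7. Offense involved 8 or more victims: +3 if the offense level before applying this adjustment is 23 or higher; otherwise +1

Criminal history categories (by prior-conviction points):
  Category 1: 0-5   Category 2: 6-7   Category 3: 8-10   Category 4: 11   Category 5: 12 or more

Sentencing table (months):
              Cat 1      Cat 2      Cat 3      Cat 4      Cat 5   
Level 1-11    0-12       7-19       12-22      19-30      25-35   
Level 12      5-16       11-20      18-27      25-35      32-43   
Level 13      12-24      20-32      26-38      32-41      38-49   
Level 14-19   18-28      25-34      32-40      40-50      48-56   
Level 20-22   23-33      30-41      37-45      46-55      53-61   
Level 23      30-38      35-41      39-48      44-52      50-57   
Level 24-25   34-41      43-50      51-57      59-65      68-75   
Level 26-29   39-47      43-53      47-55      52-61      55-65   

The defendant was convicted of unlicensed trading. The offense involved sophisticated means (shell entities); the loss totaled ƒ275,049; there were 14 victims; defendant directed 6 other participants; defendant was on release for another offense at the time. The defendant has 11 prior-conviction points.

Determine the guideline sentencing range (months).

Base offense level for unlicensed trading: 13.
R1 applies: 13 + 3 = 16.
R3 applies: 16 + 2 = 18.
R4 applies: 18 + 2 = 20.
R5 does not apply.
R6 applies (level before this adjustment is 20 < 25, so +1): 20 + 1 = 21.
R7 applies (level before this adjustment is 21 < 23, so +1): 21 + 1 = 22.
Final offense level: 22.
Criminal history: 11 prior points → Category 4 (11).
Level 22 falls in the 20-22 band.
Grid: Level 20-22 × Category 4 = 46-55 months.

46-55 months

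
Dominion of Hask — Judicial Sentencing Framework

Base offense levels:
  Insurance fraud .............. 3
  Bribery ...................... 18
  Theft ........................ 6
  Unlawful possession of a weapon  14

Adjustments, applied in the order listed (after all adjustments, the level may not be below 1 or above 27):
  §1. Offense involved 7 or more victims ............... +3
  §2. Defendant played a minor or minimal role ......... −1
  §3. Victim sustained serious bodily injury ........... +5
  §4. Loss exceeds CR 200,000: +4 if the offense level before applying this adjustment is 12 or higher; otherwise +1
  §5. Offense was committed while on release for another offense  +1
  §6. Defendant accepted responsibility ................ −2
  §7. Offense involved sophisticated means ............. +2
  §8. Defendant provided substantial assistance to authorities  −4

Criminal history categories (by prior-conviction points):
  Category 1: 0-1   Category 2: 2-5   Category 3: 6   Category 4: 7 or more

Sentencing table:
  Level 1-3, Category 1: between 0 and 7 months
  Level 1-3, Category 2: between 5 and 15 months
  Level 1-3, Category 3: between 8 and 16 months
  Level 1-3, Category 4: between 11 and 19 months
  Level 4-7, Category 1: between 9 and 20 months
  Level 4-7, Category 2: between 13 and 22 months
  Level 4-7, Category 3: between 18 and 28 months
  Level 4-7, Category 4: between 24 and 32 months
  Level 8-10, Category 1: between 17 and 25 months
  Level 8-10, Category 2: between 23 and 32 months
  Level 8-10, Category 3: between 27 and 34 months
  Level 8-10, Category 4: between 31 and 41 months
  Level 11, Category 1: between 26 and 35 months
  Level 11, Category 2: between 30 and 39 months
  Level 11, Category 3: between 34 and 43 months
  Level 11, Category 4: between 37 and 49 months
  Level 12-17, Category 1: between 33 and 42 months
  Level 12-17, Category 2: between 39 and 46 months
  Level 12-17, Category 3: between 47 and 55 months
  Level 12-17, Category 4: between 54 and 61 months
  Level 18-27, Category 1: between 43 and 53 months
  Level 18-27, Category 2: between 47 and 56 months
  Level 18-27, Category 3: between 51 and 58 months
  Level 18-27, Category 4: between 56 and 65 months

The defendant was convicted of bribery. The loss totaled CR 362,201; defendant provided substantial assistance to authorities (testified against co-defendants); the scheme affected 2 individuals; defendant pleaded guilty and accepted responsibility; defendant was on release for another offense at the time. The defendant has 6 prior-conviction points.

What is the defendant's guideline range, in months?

47-55 months

Base offense level for bribery: 18.
§1 does not apply.
§3 does not apply.
§4 applies (level before this adjustment is 18 ≥ 12, so +4): 18 + 4 = 22.
§5 applies: 22 + 1 = 23.
§6 applies: 23 − 2 = 21.
§8 applies: 21 − 4 = 17.
Final offense level: 17.
Criminal history: 6 prior points → Category 3 (6).
Level 17 falls in the 12-17 band.
Grid: Level 12-17 × Category 3 = 47-55 months.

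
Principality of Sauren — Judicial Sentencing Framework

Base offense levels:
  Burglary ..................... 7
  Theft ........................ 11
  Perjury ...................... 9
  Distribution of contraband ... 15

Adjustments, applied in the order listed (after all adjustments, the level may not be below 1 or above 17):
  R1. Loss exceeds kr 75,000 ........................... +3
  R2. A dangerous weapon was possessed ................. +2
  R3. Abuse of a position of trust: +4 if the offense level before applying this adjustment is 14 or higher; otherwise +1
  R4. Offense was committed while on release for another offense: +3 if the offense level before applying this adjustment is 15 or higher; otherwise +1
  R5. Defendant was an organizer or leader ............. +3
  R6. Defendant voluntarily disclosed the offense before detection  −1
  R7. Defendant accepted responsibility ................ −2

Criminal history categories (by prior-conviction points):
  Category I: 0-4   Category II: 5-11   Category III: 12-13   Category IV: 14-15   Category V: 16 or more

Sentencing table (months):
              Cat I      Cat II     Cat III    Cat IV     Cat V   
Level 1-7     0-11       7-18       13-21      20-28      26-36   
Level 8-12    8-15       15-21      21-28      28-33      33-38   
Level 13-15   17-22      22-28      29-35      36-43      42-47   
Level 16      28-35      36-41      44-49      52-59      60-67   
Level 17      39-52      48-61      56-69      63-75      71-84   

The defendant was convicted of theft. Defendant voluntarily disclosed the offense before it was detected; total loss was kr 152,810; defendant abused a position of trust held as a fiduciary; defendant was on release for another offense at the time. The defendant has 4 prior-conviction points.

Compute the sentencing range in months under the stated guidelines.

Base offense level for theft: 11.
R1 applies: 11 + 3 = 14.
R2 does not apply.
R3 applies (level before this adjustment is 14 ≥ 14, so +4): 14 + 4 = 18.
R4 applies (level before this adjustment is 18 ≥ 15, so +3): 18 + 3 = 21.
R5 does not apply.
R6 applies: 21 − 1 = 20.
R7 does not apply.
Level 20 exceeds the maximum of 17; capped at 17.
Final offense level: 17.
Criminal history: 4 prior points → Category I (0-4).
Level 17 falls in the 17 band.
Grid: Level 17 × Category I = 39-52 months.

39-52 months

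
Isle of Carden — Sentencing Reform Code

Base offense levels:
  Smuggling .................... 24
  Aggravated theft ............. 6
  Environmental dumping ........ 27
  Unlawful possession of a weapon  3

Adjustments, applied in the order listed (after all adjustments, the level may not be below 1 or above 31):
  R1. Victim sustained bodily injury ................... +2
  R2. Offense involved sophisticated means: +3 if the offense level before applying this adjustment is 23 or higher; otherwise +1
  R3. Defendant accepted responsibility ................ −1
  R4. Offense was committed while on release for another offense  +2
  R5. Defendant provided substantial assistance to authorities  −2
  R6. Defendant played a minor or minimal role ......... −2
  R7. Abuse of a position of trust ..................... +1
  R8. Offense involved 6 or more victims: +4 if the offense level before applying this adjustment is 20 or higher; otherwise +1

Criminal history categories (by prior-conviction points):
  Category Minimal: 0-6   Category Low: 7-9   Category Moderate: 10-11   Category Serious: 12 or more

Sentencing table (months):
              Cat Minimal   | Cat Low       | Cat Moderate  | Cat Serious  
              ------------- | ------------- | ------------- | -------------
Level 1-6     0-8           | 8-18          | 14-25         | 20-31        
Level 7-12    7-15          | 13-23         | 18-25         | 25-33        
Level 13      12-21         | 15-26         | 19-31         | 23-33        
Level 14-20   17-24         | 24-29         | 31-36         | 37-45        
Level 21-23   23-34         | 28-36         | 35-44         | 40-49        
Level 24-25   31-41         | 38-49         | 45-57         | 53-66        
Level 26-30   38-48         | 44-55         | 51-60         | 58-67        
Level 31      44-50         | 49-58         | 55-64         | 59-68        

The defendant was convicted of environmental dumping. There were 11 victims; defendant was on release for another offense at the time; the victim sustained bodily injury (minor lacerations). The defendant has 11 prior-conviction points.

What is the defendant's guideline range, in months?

55-64 months

Base offense level for environmental dumping: 27.
R1 applies: 27 + 2 = 29.
R3 does not apply.
R4 applies: 29 + 2 = 31.
R7 does not apply.
R8 applies (level before this adjustment is 31 ≥ 20, so +4): 31 + 4 = 35.
Level 35 exceeds the maximum of 31; capped at 31.
Final offense level: 31.
Criminal history: 11 prior points → Category Moderate (10-11).
Level 31 falls in the 31 band.
Grid: Level 31 × Category Moderate = 55-64 months.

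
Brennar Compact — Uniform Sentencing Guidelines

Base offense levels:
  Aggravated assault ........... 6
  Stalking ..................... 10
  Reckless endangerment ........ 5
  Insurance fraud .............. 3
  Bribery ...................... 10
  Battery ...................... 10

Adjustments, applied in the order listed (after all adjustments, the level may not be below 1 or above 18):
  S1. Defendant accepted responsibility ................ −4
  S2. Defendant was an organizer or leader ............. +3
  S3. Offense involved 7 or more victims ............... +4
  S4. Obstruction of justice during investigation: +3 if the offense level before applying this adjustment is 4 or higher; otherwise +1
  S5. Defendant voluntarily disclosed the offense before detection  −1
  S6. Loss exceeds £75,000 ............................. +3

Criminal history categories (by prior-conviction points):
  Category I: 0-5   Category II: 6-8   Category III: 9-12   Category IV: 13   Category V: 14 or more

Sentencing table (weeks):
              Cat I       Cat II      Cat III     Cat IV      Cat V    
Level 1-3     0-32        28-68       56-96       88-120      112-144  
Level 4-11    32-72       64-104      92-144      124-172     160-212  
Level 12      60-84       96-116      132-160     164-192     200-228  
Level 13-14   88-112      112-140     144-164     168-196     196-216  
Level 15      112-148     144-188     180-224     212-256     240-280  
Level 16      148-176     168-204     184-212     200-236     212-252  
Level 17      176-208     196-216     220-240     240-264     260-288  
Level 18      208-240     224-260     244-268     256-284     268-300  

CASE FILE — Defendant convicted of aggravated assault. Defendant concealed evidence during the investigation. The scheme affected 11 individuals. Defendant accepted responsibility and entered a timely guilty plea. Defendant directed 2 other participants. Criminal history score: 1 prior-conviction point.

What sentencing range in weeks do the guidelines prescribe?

60-84 weeks

Base offense level for aggravated assault: 6.
S1 applies: 6 − 4 = 2.
S2 applies: 2 + 3 = 5.
S3 applies: 5 + 4 = 9.
S4 applies (level before this adjustment is 9 ≥ 4, so +3): 9 + 3 = 12.
S5 does not apply.
S6 does not apply.
Final offense level: 12.
Criminal history: 1 prior point → Category I (0-5).
Level 12 falls in the 12 band.
Grid: Level 12 × Category I = 60-84 weeks.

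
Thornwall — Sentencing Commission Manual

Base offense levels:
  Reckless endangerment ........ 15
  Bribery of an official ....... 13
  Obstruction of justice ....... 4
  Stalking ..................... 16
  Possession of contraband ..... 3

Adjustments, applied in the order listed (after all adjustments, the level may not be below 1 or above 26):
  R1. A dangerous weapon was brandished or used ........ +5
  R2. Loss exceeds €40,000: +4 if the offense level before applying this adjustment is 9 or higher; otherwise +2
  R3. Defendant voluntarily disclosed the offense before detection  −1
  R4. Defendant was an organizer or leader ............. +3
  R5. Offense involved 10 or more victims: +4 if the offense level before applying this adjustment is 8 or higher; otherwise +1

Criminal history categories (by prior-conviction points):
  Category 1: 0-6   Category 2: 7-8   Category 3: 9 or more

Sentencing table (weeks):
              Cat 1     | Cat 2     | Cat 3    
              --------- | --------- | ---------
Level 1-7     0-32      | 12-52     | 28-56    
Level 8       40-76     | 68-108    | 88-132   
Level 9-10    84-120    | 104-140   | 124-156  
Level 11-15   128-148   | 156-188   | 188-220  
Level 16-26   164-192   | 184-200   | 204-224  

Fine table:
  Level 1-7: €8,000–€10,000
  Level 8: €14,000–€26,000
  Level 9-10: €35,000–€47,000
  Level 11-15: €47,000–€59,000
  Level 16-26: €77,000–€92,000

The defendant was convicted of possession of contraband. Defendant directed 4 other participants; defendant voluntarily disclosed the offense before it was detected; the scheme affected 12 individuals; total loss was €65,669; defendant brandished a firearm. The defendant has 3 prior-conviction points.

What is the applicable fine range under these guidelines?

€77,000–€92,000

Base offense level for possession of contraband: 3.
R1 applies: 3 + 5 = 8.
R2 applies (level before this adjustment is 8 < 9, so +2): 8 + 2 = 10.
R3 applies: 10 − 1 = 9.
R4 applies: 9 + 3 = 12.
R5 applies (level before this adjustment is 12 ≥ 8, so +4): 12 + 4 = 16.
Final offense level: 16.
Level 16 falls in the 16-26 band.
Fine table: Level 16-26 → €77,000–€92,000.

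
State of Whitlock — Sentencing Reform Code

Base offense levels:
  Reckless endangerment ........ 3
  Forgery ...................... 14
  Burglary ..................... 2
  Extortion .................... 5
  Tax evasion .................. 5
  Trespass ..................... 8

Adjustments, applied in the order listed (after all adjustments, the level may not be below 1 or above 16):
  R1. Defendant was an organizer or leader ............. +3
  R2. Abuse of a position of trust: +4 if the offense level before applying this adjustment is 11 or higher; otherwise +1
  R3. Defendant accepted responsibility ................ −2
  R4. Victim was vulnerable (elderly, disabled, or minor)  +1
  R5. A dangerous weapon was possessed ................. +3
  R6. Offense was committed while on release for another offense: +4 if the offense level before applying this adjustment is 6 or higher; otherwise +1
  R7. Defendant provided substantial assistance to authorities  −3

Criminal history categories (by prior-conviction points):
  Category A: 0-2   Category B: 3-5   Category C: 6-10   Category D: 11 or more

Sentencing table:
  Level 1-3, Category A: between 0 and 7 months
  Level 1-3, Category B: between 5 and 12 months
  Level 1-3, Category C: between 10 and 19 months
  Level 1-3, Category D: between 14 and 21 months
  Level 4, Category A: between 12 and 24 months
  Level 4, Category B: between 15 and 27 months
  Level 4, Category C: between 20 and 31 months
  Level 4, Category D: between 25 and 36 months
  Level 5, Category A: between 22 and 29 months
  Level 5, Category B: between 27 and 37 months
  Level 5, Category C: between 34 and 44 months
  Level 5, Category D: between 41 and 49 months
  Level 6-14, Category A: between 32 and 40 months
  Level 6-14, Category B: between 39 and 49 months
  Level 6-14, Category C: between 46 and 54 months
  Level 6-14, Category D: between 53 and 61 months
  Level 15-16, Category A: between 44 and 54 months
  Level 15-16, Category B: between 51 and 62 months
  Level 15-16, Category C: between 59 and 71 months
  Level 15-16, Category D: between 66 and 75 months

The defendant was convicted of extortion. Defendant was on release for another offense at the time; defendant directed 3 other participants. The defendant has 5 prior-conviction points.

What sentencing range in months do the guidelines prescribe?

Base offense level for extortion: 5.
R1 applies: 5 + 3 = 8.
R2 does not apply.
R6 applies (level before this adjustment is 8 ≥ 6, so +4): 8 + 4 = 12.
R7 does not apply.
Final offense level: 12.
Criminal history: 5 prior points → Category B (3-5).
Level 12 falls in the 6-14 band.
Grid: Level 6-14 × Category B = 39-49 months.

39-49 months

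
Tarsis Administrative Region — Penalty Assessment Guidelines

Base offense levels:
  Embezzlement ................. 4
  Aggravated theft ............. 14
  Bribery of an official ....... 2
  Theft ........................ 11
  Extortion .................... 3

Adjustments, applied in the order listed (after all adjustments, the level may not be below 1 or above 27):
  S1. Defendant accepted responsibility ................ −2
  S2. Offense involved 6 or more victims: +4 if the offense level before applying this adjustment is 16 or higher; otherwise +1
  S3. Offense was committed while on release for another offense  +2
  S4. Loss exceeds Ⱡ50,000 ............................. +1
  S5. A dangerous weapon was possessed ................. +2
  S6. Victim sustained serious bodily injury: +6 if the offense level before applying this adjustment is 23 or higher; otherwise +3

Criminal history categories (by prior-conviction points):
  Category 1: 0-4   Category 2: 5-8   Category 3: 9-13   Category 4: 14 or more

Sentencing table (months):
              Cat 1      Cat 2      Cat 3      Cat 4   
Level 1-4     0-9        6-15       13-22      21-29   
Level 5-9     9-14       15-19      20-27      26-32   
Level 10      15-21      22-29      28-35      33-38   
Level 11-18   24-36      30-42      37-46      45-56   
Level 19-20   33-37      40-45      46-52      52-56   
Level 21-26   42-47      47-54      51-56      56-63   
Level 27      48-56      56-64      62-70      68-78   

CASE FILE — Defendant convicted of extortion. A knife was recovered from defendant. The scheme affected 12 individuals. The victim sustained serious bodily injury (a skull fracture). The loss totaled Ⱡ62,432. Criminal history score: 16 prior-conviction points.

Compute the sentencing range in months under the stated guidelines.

Base offense level for extortion: 3.
S2 applies (level before this adjustment is 3 < 16, so +1): 3 + 1 = 4.
S3 does not apply.
S4 applies: 4 + 1 = 5.
S5 applies: 5 + 2 = 7.
S6 applies (level before this adjustment is 7 < 23, so +3): 7 + 3 = 10.
Final offense level: 10.
Criminal history: 16 prior points → Category 4 (14+).
Level 10 falls in the 10 band.
Grid: Level 10 × Category 4 = 33-38 months.

33-38 months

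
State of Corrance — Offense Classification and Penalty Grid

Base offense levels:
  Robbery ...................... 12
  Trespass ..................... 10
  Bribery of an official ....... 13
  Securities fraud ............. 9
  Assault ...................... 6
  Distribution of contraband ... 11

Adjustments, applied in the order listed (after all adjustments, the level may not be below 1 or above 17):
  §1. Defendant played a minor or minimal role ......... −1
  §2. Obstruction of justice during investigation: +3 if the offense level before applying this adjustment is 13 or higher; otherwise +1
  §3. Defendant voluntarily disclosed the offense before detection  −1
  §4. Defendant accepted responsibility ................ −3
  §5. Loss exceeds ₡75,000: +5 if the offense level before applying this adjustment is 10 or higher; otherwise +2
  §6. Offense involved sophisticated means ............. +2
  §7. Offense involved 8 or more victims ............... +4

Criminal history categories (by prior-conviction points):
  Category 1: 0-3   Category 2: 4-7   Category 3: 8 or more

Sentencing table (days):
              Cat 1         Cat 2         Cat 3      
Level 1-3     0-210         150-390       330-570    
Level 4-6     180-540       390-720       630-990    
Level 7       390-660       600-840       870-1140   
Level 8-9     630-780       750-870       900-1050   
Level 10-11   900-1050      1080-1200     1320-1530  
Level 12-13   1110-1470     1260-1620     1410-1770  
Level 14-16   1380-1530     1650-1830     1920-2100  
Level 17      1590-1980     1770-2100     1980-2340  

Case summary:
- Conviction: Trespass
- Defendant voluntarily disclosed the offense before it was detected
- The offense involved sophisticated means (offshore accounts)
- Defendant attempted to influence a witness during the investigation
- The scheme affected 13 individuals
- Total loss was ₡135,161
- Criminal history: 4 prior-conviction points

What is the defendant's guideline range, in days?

1770-2100 days

Base offense level for trespass: 10.
§2 applies (level before this adjustment is 10 < 13, so +1): 10 + 1 = 11.
§3 applies: 11 − 1 = 10.
§5 applies (level before this adjustment is 10 ≥ 10, so +5): 10 + 5 = 15.
§6 applies: 15 + 2 = 17.
§7 applies: 17 + 4 = 21.
Level 21 exceeds the maximum of 17; capped at 17.
Final offense level: 17.
Criminal history: 4 prior points → Category 2 (4-7).
Level 17 falls in the 17 band.
Grid: Level 17 × Category 2 = 1770-2100 days.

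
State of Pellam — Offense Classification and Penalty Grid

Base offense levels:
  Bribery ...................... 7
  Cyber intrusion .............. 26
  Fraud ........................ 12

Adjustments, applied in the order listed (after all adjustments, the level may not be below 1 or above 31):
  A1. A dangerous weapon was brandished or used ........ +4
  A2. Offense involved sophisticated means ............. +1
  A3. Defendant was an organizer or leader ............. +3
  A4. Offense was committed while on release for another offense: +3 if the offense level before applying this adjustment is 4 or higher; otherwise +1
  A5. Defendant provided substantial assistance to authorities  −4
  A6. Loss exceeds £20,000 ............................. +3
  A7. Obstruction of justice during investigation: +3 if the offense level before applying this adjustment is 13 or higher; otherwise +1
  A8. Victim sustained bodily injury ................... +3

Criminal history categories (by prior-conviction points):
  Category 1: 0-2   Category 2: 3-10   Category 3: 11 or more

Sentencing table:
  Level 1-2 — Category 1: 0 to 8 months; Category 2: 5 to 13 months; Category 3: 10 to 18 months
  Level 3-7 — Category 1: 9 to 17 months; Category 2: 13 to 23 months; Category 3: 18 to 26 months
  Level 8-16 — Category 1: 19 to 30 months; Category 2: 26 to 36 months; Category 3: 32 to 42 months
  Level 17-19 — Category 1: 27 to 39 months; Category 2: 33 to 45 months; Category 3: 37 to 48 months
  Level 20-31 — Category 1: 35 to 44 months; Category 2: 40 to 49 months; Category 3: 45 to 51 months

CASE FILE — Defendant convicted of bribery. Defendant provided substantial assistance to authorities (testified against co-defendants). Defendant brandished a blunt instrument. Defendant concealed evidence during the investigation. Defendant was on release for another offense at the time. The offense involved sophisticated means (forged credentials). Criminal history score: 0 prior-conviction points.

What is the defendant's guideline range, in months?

19-30 months

Base offense level for bribery: 7.
A1 applies: 7 + 4 = 11.
A2 applies: 11 + 1 = 12.
A4 applies (level before this adjustment is 12 ≥ 4, so +3): 12 + 3 = 15.
A5 applies: 15 − 4 = 11.
A6 does not apply.
A7 applies (level before this adjustment is 11 < 13, so +1): 11 + 1 = 12.
Final offense level: 12.
Criminal history: 0 prior points → Category 1 (0-2).
Level 12 falls in the 8-16 band.
Grid: Level 8-16 × Category 1 = 19-30 months.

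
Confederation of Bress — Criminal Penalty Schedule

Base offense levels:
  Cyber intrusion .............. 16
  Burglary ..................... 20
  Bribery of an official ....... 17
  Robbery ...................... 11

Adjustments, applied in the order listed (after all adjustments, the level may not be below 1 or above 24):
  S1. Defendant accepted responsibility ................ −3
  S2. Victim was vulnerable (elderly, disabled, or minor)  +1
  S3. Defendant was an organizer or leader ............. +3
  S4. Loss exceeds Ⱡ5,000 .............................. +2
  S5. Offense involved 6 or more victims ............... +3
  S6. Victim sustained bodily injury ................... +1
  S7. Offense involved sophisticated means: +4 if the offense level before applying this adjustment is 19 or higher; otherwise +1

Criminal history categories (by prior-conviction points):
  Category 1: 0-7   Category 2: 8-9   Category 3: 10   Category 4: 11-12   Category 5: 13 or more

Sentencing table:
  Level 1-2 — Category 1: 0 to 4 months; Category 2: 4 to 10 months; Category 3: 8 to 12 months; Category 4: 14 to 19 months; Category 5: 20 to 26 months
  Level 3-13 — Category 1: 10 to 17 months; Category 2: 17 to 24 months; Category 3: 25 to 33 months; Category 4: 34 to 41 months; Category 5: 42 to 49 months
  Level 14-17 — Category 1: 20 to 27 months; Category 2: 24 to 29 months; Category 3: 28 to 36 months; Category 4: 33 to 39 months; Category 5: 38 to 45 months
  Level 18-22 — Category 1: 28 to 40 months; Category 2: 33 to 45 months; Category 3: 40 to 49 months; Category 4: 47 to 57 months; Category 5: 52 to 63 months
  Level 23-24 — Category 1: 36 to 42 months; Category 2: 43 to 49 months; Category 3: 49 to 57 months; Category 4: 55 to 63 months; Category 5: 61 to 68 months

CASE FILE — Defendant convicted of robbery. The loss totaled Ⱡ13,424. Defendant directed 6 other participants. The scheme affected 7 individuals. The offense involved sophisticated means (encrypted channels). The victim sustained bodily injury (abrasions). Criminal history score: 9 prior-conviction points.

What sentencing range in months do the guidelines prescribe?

43-49 months

Base offense level for robbery: 11.
S1 does not apply.
S3 applies: 11 + 3 = 14.
S4 applies: 14 + 2 = 16.
S5 applies: 16 + 3 = 19.
S6 applies: 19 + 1 = 20.
S7 applies (level before this adjustment is 20 ≥ 19, so +4): 20 + 4 = 24.
Final offense level: 24.
Criminal history: 9 prior points → Category 2 (8-9).
Level 24 falls in the 23-24 band.
Grid: Level 23-24 × Category 2 = 43-49 months.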